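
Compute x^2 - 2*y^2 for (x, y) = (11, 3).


x^2 - d*y^2
= 11^2 - 2*3^2
= 121 - 18
= 103

103


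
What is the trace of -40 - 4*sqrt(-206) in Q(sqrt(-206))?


Tr(a + b*sqrt(d)) = (a + b*sqrt(d)) + (a - b*sqrt(d)) = 2a
= 2 * (-40)
= -80

-80


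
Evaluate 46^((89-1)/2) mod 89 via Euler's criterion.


p = 89 is prime and the exponent is (p-1)/2 = 44, so by Euler's criterion 46^44 = (46/89) = +1 or -1 mod 89.
Compute by square-and-multiply:
  44 = 32 + 8 + 4 (binary 101100)
  Repeated squaring mod 89: 46^1 = 46, 46^2 = 69, 46^4 = 44, 46^8 = 67, 46^16 = 39, 46^32 = 8
  46^44 = 46^32 * 46^8 * 46^4 = 8 * 67 * 44 mod 89
    8 * 67 = 536 = 2 mod 89
    2 * 44 = 88 = 88 mod 89
  46^44 = 88 mod 89
Result 88 = p - 1 = -1 mod 89: 46 is a quadratic non-residue mod 89. As a residue in [0, p-1] the value is 88.
46^44 mod 89 = 88

88


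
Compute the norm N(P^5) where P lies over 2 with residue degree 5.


N(P^a) = p^(a*f)
= 2^(5*5)
= 2^25
= 33554432

33554432


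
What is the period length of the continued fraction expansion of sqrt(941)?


Run the CF algorithm for sqrt(941).
a_0 = floor(sqrt(941)) = 30; set m_0=0, q_0=1.
Recurrence: m' = q*a - m,  q' = (d - m'^2)/q,  a' = floor((a_0 + m')/q').
  step 1: m=30, q=41, a=1
  step 2: m=11, q=20, a=2
  step 3: m=29, q=5, a=11
  step 4: m=26, q=53, a=1
  step 5: m=27, q=4, a=14
  step 6: m=29, q=25, a=2
  step 7: m=21, q=20, a=2
  step 8: m=19, q=29, a=1
  step 9: m=10, q=29, a=1
  step 10: m=19, q=20, a=2
  step 11: m=21, q=25, a=2
  step 12: m=29, q=4, a=14
  step 13: m=27, q=53, a=1
  step 14: m=26, q=5, a=11
  step 15: m=29, q=20, a=2
  step 16: m=11, q=41, a=1
  step 17: m=30, q=1, a=60
a_17 = 2*a_0 = 60, so the period closes here.
sqrt(941) = [30; 1, 2, 11, 1, 14, 2, 2, 1, 1, 2, 2, 14, 1, 11, 2, 1, 60]
Period length = 17

17


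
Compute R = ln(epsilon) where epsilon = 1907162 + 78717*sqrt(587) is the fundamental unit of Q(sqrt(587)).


epsilon = 1907162 + 78717*sqrt(587)
= 3.8143e+06
R = ln(3.8143e+06)
= 15.1543

15.1543


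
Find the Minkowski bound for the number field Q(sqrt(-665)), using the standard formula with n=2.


d = -665, d mod 4 = 3, so disc(K) = 4d = -2660; |disc(K)| = 2660
Imaginary quadratic field, so n = 2, s = r2 = 1, r1 = 0
M = (n!/n^n) * (4/pi)^s * sqrt(|disc(K)|) = (2!/2^2) * (4/pi)^1 * sqrt(2660)
= 0.5 * 1.273240 * 51.575188
= 32.8338

32.8338


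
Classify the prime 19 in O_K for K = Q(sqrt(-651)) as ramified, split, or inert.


K = Q(sqrt(-651)). Since d mod 4 = 1, disc(K) = -651.
Check p | disc: -651 mod 19 = 14.
p does not divide disc. Compute Legendre symbol (d/p):
14^((19-1)/2) mod 19 = -1
(d/p) = -1, so p is inert: (p) stays prime with e=1, f=2, g=1.
Therefore p is inert.

inert


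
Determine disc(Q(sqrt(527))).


For K = Q(sqrt(d)) with d squarefree: disc(K) = d if d = 1 mod 4, and disc(K) = 4d if d = 2 or 3 mod 4.
Here d = 527, and d mod 4 = 3.
d = 3 mod 4, not 1 (O_K = Z[sqrt(d)]), so disc(K) = 4d = 4 * (527) = 2108

2108


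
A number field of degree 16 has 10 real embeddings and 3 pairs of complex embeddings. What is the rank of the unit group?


By Dirichlet's unit theorem:
rank = r1 + r2 - 1
= 10 + 3 - 1
= 12

12


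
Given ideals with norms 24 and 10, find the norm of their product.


N(IJ) = N(I) * N(J)
= 24 * 10
= 240

240


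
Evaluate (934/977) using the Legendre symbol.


p = 977 is prime, so compute (934/977) with the reciprocity algorithm (Jacobi-symbol steps: pull out 2s via (2/n), flip via reciprocity, reduce):
  pull out 2: (2/977) = +1  (since 977 mod 8 = 1)
  reciprocity: (467/977) -> +(977/467)
  reduce: (43/467)
  reciprocity: (43/467) -> -(467/43)
  reduce: (37/43)
  reciprocity: (37/43) -> +(43/37)
  reduce: (6/37)
  pull out 2: (2/37) = -1  (since 37 mod 8 = 5)
  reciprocity: (3/37) -> +(37/3)
  reduce: (1/3)
  (1/3) = 1
Product of signs = 1
(934/977) = 1

1


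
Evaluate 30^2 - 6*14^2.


x^2 - d*y^2
= 30^2 - 6*14^2
= 900 - 1176
= -276

-276


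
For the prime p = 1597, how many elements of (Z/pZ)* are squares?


For prime p, the number of non-zero quadratic residues is (p-1)/2.
= (1597-1)/2
= 798

798


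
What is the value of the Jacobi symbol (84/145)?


Compute (84/145) via quadratic reciprocity:
  pull out 2: (2/145) = +1  (since 145 mod 8 = 1)
  pull out 2: (2/145) = +1  (since 145 mod 8 = 1)
  reciprocity: (21/145) -> +(145/21)
  reduce: (19/21)
  reciprocity: (19/21) -> +(21/19)
  reduce: (2/19)
  pull out 2: (2/19) = -1  (since 19 mod 8 = 3)
  (1/19) = 1
Product of signs = -1

-1


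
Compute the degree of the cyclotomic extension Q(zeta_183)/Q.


The degree equals Euler's totient phi(183).
183 = 3 * 61
phi(183) = 120

120


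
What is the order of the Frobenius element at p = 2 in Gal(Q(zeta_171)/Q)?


The Frobenius at p in Gal(Q(zeta_n)/Q) = (Z/nZ)* is the class of p, so its order is ord_171(2), the smallest k >= 1 with 2^k = 1 mod 171.
n = 171 = 3^2 * 19, phi(171) = 108; the order divides phi(n).
Divisors of 108: 1, 2, 3, 4, 6, 9, 12, 18, 27, 36, 54, 108
Repeated squaring mod 171: 2^1 = 2, 2^2 = 4, 2^4 = 16, 2^8 = 85, 2^16 = 43, 2^32 = 139, 2^64 = 169
Test divisors in increasing order:
  k=1: 2^1 = 2 mod 171
  k=2: 2^2 = 4 mod 171
  k=3: 2^3 = 4 * 2 = 8 mod 171
  k=4: 2^4 = 16 mod 171
  k=6: 2^6 = 16 * 4 = 64 mod 171
  k=9: 2^9 = 85 * 2 = 170 mod 171
  k=12: 2^12 = 85 * 16 = 163 mod 171
  k=18: 2^18 = 43 * 4 = 1 mod 171  <- first divisor giving 1
Order = 18

18


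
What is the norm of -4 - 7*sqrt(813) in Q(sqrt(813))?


N(a + b*sqrt(d)) = a^2 - d*b^2
= (-4)^2 - (813)*(-7)^2
= 16 - 39837
= -39821

-39821


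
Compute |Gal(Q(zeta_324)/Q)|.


|Gal(Q(zeta_324)/Q)| = phi(324)
= 108

108


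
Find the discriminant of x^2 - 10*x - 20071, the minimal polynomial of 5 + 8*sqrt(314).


The element 5 + 8*sqrt(314) has minimal polynomial:
x^2 - 10*x - 20071
Discriminant = (-10)^2 - 4*(-20071)
= 100 + 80284
= 80384

80384


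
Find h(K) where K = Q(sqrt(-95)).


K = Q(sqrt(-95)). d mod 4 = 1, so D = disc(K) = d = -95
h(K) equals the number of primitive reduced positive-definite forms (a, b, c) = a*x^2 + b*x*y + c*y^2 with b^2 - 4ac = D,
where reduced means |b| <= a <= c, with b >= 0 whenever |b| = a or a = c, and primitive means gcd(a, b, c) = 1.
Reduced forces 3a^2 <= |D| = 95, so 1 <= a <= 5; b must have the parity of D, and c = (b^2 - D)/(4a) must be an integer >= a.
Enumerate a = 1..5, b in [-a, a]:
  a=1: (1, 1, 24)  [1]
  a=2: (2, -1, 12), (2, 1, 12)  [2]
  a=3: (3, -1, 8), (3, 1, 8)  [2]
  a=4: (4, -1, 6), (4, 1, 6)  [2]
  a=5: (5, 5, 6)  [1]
Total reduced forms: 1 + 2 + 2 + 2 + 1 = 8
h = 8

8


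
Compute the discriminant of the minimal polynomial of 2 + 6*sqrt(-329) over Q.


The element 2 + 6*sqrt(-329) has minimal polynomial:
x^2 - 4*x + 11848
Discriminant = (-4)^2 - 4*(11848)
= 16 - 47392
= -47376

-47376


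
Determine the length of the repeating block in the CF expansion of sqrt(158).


Run the CF algorithm for sqrt(158).
a_0 = floor(sqrt(158)) = 12; set m_0=0, q_0=1.
Recurrence: m' = q*a - m,  q' = (d - m'^2)/q,  a' = floor((a_0 + m')/q').
  step 1: m=12, q=14, a=1
  step 2: m=2, q=11, a=1
  step 3: m=9, q=7, a=3
  step 4: m=12, q=2, a=12
  step 5: m=12, q=7, a=3
  step 6: m=9, q=11, a=1
  step 7: m=2, q=14, a=1
  step 8: m=12, q=1, a=24
a_8 = 2*a_0 = 24, so the period closes here.
sqrt(158) = [12; 1, 1, 3, 12, 3, 1, 1, 24]
Period length = 8

8


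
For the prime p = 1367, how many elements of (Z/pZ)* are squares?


For prime p, the number of non-zero quadratic residues is (p-1)/2.
= (1367-1)/2
= 683

683


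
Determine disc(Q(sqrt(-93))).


For K = Q(sqrt(d)) with d squarefree: disc(K) = d if d = 1 mod 4, and disc(K) = 4d if d = 2 or 3 mod 4.
Here d = -93, and d mod 4 = 3.
d = 3 mod 4, not 1 (O_K = Z[sqrt(d)]), so disc(K) = 4d = 4 * (-93) = -372

-372


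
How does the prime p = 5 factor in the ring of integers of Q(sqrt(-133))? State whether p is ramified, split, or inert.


K = Q(sqrt(-133)). Since d mod 4 = 3, disc(K) = -532.
Check p | disc: -532 mod 5 = 3.
p does not divide disc. Compute Legendre symbol (d/p):
2^((5-1)/2) mod 5 = -1
(d/p) = -1, so p is inert: (p) stays prime with e=1, f=2, g=1.
Therefore p is inert.

inert


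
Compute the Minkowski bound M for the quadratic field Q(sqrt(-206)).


d = -206, d mod 4 = 2, so disc(K) = 4d = -824; |disc(K)| = 824
Imaginary quadratic field, so n = 2, s = r2 = 1, r1 = 0
M = (n!/n^n) * (4/pi)^s * sqrt(|disc(K)|) = (2!/2^2) * (4/pi)^1 * sqrt(824)
= 0.5 * 1.273240 * 28.705400
= 18.2744

18.2744


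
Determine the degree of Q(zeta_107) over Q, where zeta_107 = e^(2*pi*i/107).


The degree equals Euler's totient phi(107).
107 = 107
phi(107) = 106

106


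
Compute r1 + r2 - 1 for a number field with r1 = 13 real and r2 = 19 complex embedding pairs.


By Dirichlet's unit theorem:
rank = r1 + r2 - 1
= 13 + 19 - 1
= 31

31


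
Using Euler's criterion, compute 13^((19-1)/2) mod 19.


p = 19 is prime and the exponent is (p-1)/2 = 9, so by Euler's criterion 13^9 = (13/19) = +1 or -1 mod 19.
Compute by square-and-multiply:
  9 = 8 + 1 (binary 1001)
  Repeated squaring mod 19: 13^1 = 13, 13^2 = 17, 13^4 = 4, 13^8 = 16
  13^9 = 13^8 * 13^1 = 16 * 13 mod 19
    16 * 13 = 208 = 18 mod 19
  13^9 = 18 mod 19
Result 18 = p - 1 = -1 mod 19: 13 is a quadratic non-residue mod 19. As a residue in [0, p-1] the value is 18.
13^9 mod 19 = 18

18


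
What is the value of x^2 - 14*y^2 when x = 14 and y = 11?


x^2 - d*y^2
= 14^2 - 14*11^2
= 196 - 1694
= -1498

-1498


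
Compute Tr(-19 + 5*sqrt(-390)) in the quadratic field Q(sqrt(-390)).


Tr(a + b*sqrt(d)) = (a + b*sqrt(d)) + (a - b*sqrt(d)) = 2a
= 2 * (-19)
= -38

-38


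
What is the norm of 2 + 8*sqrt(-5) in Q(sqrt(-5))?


N(a + b*sqrt(d)) = a^2 - d*b^2
= (2)^2 - (-5)*(8)^2
= 4 + 320
= 324

324


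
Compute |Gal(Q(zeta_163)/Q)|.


|Gal(Q(zeta_163)/Q)| = phi(163)
= 162

162


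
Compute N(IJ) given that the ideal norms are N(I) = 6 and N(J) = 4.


N(IJ) = N(I) * N(J)
= 6 * 4
= 24

24


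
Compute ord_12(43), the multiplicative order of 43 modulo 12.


We want ord_12(43), the smallest k >= 1 with 43^k = 1 mod 12.
n = 12 = 2^2 * 3, phi(12) = 4; the order divides phi(n).
Divisors of 4: 1, 2, 4
Repeated squaring mod 12: 43^1 = 7, 43^2 = 1, 43^4 = 1
Test divisors in increasing order:
  k=1: 43^1 = 7 mod 12
  k=2: 43^2 = 1 mod 12  <- first divisor giving 1
Order = 2

2


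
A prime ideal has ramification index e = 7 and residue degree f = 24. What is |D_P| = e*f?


|D_P| = e * f
= 7 * 24
= 168

168


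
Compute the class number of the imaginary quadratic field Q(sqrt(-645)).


K = Q(sqrt(-645)). d mod 4 = 3, so D = disc(K) = 4d = -2580
h(K) equals the number of primitive reduced positive-definite forms (a, b, c) = a*x^2 + b*x*y + c*y^2 with b^2 - 4ac = D,
where reduced means |b| <= a <= c, with b >= 0 whenever |b| = a or a = c, and primitive means gcd(a, b, c) = 1.
Reduced forces 3a^2 <= |D| = 2580, so 1 <= a <= 29; b must have the parity of D, and c = (b^2 - D)/(4a) must be an integer >= a.
Enumerate a = 1..29, b in [-a, a]:
  a=1: (1, 0, 645)  [1]
  a=2: (2, 2, 323)  [1]
  a=3: (3, 0, 215)  [1]
  a=4: none
  a=5: (5, 0, 129)  [1]
  a=6: (6, 6, 109)  [1]
  a=7..9: none
  a=10: (10, 10, 67)  [1]
  a=11: (11, -4, 59), (11, 4, 59)  [2]
  a=12..14: none
  a=15: (15, 0, 43)  [1]
  a=16: none
  a=17: (17, -2, 38), (17, 2, 38)  [2]
  a=18: none
  a=19: (19, -2, 34), (19, 2, 34)  [2]
  a=20..21: none
  a=22: (22, -18, 33), (22, 18, 33)  [2]
  a=23..28: none
  a=29: (29, 28, 29)  [1]
Total reduced forms: 1 + 1 + 1 + 1 + 1 + 1 + 2 + 1 + 2 + 2 + 2 + 1 = 16
h = 16

16


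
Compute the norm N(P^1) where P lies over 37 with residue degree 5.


N(P^a) = p^(a*f)
= 37^(1*5)
= 37^5
= 69343957

69343957


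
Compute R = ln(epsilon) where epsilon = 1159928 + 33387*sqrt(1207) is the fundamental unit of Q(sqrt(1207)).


epsilon = 1159928 + 33387*sqrt(1207)
= 2.3199e+06
R = ln(2.3199e+06)
= 14.6570

14.6570


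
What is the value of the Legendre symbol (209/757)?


p = 757 is prime, so compute (209/757) with the reciprocity algorithm (Jacobi-symbol steps: pull out 2s via (2/n), flip via reciprocity, reduce):
  reciprocity: (209/757) -> +(757/209)
  reduce: (130/209)
  pull out 2: (2/209) = +1  (since 209 mod 8 = 1)
  reciprocity: (65/209) -> +(209/65)
  reduce: (14/65)
  pull out 2: (2/65) = +1  (since 65 mod 8 = 1)
  reciprocity: (7/65) -> +(65/7)
  reduce: (2/7)
  pull out 2: (2/7) = +1  (since 7 mod 8 = 7)
  (1/7) = 1
Product of signs = 1
(209/757) = 1

1


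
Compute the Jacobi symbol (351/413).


Compute (351/413) via quadratic reciprocity:
  reciprocity: (351/413) -> +(413/351)
  reduce: (62/351)
  pull out 2: (2/351) = +1  (since 351 mod 8 = 7)
  reciprocity: (31/351) -> -(351/31)
  reduce: (10/31)
  pull out 2: (2/31) = +1  (since 31 mod 8 = 7)
  reciprocity: (5/31) -> +(31/5)
  reduce: (1/5)
  (1/5) = 1
Product of signs = -1

-1


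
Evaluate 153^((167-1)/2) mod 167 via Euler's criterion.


p = 167 is prime and the exponent is (p-1)/2 = 83, so by Euler's criterion 153^83 = (153/167) = +1 or -1 mod 167.
Compute by square-and-multiply:
  83 = 64 + 16 + 2 + 1 (binary 1010011)
  Repeated squaring mod 167: 153^1 = 153, 153^2 = 29, 153^4 = 6, 153^8 = 36, 153^16 = 127, 153^32 = 97, 153^64 = 57
  153^83 = 153^64 * 153^16 * 153^2 * 153^1 = 57 * 127 * 29 * 153 mod 167
    57 * 127 = 7239 = 58 mod 167
    58 * 29 = 1682 = 12 mod 167
    12 * 153 = 1836 = 166 mod 167
  153^83 = 166 mod 167
Result 166 = p - 1 = -1 mod 167: 153 is a quadratic non-residue mod 167. As a residue in [0, p-1] the value is 166.
153^83 mod 167 = 166

166


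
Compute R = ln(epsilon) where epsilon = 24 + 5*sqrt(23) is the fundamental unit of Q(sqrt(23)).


epsilon = 24 + 5*sqrt(23)
= 47.9792
R = ln(47.9792)
= 3.8708

3.8708


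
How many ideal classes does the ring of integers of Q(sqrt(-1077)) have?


K = Q(sqrt(-1077)). d mod 4 = 3, so D = disc(K) = 4d = -4308
h(K) equals the number of primitive reduced positive-definite forms (a, b, c) = a*x^2 + b*x*y + c*y^2 with b^2 - 4ac = D,
where reduced means |b| <= a <= c, with b >= 0 whenever |b| = a or a = c, and primitive means gcd(a, b, c) = 1.
Reduced forces 3a^2 <= |D| = 4308, so 1 <= a <= 37; b must have the parity of D, and c = (b^2 - D)/(4a) must be an integer >= a.
Enumerate a = 1..37, b in [-a, a]:
  a=1: (1, 0, 1077)  [1]
  a=2: (2, 2, 539)  [1]
  a=3: (3, 0, 359)  [1]
  a=4..5: none
  a=6: (6, 6, 181)  [1]
  a=7: (7, -2, 154), (7, 2, 154)  [2]
  a=8..10: none
  a=11: (11, -2, 98), (11, 2, 98)  [2]
  a=12..13: none
  a=14: (14, -2, 77), (14, 2, 77)  [2]
  a=15..18: none
  a=19: (19, -10, 58), (19, 10, 58)  [2]
  a=20: none
  a=21: (21, -12, 53), (21, 12, 53)  [2]
  a=22: (22, -2, 49), (22, 2, 49)  [2]
  a=23: (23, -4, 47), (23, 4, 47)  [2]
  a=24..28: none
  a=29: (29, -10, 38), (29, 10, 38)  [2]
  a=30: none
  a=31: (31, -30, 42), (31, 30, 42)  [2]
  a=32: none
  a=33: (33, -24, 37), (33, 24, 37)  [2]
  a=34..37: none
Total reduced forms: 1 + 1 + 1 + 1 + 2 + 2 + 2 + 2 + 2 + 2 + 2 + 2 + 2 + 2 = 24
h = 24

24


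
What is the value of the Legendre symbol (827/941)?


p = 941 is prime, so compute (827/941) with the reciprocity algorithm (Jacobi-symbol steps: pull out 2s via (2/n), flip via reciprocity, reduce):
  reciprocity: (827/941) -> +(941/827)
  reduce: (114/827)
  pull out 2: (2/827) = -1  (since 827 mod 8 = 3)
  reciprocity: (57/827) -> +(827/57)
  reduce: (29/57)
  reciprocity: (29/57) -> +(57/29)
  reduce: (28/29)
  pull out 2: (2/29) = -1  (since 29 mod 8 = 5)
  pull out 2: (2/29) = -1  (since 29 mod 8 = 5)
  reciprocity: (7/29) -> +(29/7)
  reduce: (1/7)
  (1/7) = 1
Product of signs = -1
(827/941) = -1

-1


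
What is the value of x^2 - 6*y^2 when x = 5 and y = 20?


x^2 - d*y^2
= 5^2 - 6*20^2
= 25 - 2400
= -2375

-2375


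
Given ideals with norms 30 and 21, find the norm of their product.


N(IJ) = N(I) * N(J)
= 30 * 21
= 630

630


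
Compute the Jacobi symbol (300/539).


Compute (300/539) via quadratic reciprocity:
  pull out 2: (2/539) = -1  (since 539 mod 8 = 3)
  pull out 2: (2/539) = -1  (since 539 mod 8 = 3)
  reciprocity: (75/539) -> -(539/75)
  reduce: (14/75)
  pull out 2: (2/75) = -1  (since 75 mod 8 = 3)
  reciprocity: (7/75) -> -(75/7)
  reduce: (5/7)
  reciprocity: (5/7) -> +(7/5)
  reduce: (2/5)
  pull out 2: (2/5) = -1  (since 5 mod 8 = 5)
  (1/5) = 1
Product of signs = 1

1


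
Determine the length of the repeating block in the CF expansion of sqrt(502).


Run the CF algorithm for sqrt(502).
a_0 = floor(sqrt(502)) = 22; set m_0=0, q_0=1.
Recurrence: m' = q*a - m,  q' = (d - m'^2)/q,  a' = floor((a_0 + m')/q').
  step 1: m=22, q=18, a=2
  step 2: m=14, q=17, a=2
  step 3: m=20, q=6, a=7
  step 4: m=22, q=3, a=14
  step 5: m=20, q=34, a=1
  step 6: m=14, q=9, a=4
  step 7: m=22, q=2, a=22
  step 8: m=22, q=9, a=4
  step 9: m=14, q=34, a=1
  step 10: m=20, q=3, a=14
  step 11: m=22, q=6, a=7
  step 12: m=20, q=17, a=2
  step 13: m=14, q=18, a=2
  step 14: m=22, q=1, a=44
a_14 = 2*a_0 = 44, so the period closes here.
sqrt(502) = [22; 2, 2, 7, 14, 1, 4, 22, 4, 1, 14, 7, 2, 2, 44]
Period length = 14

14


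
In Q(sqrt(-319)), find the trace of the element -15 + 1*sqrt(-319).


Tr(a + b*sqrt(d)) = (a + b*sqrt(d)) + (a - b*sqrt(d)) = 2a
= 2 * (-15)
= -30

-30


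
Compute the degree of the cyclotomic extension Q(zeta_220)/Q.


The degree equals Euler's totient phi(220).
220 = 2^2 * 5 * 11
phi(220) = 80

80


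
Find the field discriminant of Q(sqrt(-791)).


For K = Q(sqrt(d)) with d squarefree: disc(K) = d if d = 1 mod 4, and disc(K) = 4d if d = 2 or 3 mod 4.
Here d = -791, and d mod 4 = 1.
d = 1 mod 4 (O_K = Z[(1+sqrt(d))/2]), so disc(K) = d = -791

-791


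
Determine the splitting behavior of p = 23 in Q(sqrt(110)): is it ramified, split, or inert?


K = Q(sqrt(110)). Since d mod 4 = 2, disc(K) = 440.
Check p | disc: 440 mod 23 = 3.
p does not divide disc. Compute Legendre symbol (d/p):
18^((23-1)/2) mod 23 = 1
(d/p) = 1, so p splits: (p) = P*P' with e=1, f=1, g=2.
Therefore p is split.

split


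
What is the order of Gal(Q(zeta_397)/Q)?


|Gal(Q(zeta_397)/Q)| = phi(397)
= 396

396


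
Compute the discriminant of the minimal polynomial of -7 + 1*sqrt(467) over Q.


The element -7 + 1*sqrt(467) has minimal polynomial:
x^2 + 14*x - 418
Discriminant = (14)^2 - 4*(-418)
= 196 + 1672
= 1868

1868


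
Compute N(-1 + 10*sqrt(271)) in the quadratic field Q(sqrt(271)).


N(a + b*sqrt(d)) = a^2 - d*b^2
= (-1)^2 - (271)*(10)^2
= 1 - 27100
= -27099

-27099


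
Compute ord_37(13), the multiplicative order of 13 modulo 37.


We want ord_37(13), the smallest k >= 1 with 13^k = 1 mod 37.
n = 37 = 37, phi(37) = 36; the order divides phi(n).
Divisors of 36: 1, 2, 3, 4, 6, 9, 12, 18, 36
Repeated squaring mod 37: 13^1 = 13, 13^2 = 21, 13^4 = 34, 13^8 = 9, 13^16 = 7, 13^32 = 12
Test divisors in increasing order:
  k=1: 13^1 = 13 mod 37
  k=2: 13^2 = 21 mod 37
  k=3: 13^3 = 21 * 13 = 14 mod 37
  k=4: 13^4 = 34 mod 37
  k=6: 13^6 = 34 * 21 = 11 mod 37
  k=9: 13^9 = 9 * 13 = 6 mod 37
  k=12: 13^12 = 9 * 34 = 10 mod 37
  k=18: 13^18 = 7 * 21 = 36 mod 37
  k=36: 13^36 = 12 * 34 = 1 mod 37  <- first divisor giving 1
Order = 36

36


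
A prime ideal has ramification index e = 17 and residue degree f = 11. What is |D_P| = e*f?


|D_P| = e * f
= 17 * 11
= 187

187


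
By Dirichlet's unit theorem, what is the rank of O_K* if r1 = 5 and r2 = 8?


By Dirichlet's unit theorem:
rank = r1 + r2 - 1
= 5 + 8 - 1
= 12

12


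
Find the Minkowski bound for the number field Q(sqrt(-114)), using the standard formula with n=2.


d = -114, d mod 4 = 2, so disc(K) = 4d = -456; |disc(K)| = 456
Imaginary quadratic field, so n = 2, s = r2 = 1, r1 = 0
M = (n!/n^n) * (4/pi)^s * sqrt(|disc(K)|) = (2!/2^2) * (4/pi)^1 * sqrt(456)
= 0.5 * 1.273240 * 21.354157
= 13.5945

13.5945


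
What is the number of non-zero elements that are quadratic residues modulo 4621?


For prime p, the number of non-zero quadratic residues is (p-1)/2.
= (4621-1)/2
= 2310

2310


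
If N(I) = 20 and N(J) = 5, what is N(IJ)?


N(IJ) = N(I) * N(J)
= 20 * 5
= 100

100


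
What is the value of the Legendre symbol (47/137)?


p = 137 is prime, so compute (47/137) with the reciprocity algorithm (Jacobi-symbol steps: pull out 2s via (2/n), flip via reciprocity, reduce):
  reciprocity: (47/137) -> +(137/47)
  reduce: (43/47)
  reciprocity: (43/47) -> -(47/43)
  reduce: (4/43)
  pull out 2: (2/43) = -1  (since 43 mod 8 = 3)
  pull out 2: (2/43) = -1  (since 43 mod 8 = 3)
  (1/43) = 1
Product of signs = -1
(47/137) = -1

-1


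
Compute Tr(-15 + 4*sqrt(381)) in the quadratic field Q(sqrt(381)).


Tr(a + b*sqrt(d)) = (a + b*sqrt(d)) + (a - b*sqrt(d)) = 2a
= 2 * (-15)
= -30

-30


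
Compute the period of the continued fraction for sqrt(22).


Run the CF algorithm for sqrt(22).
a_0 = floor(sqrt(22)) = 4; set m_0=0, q_0=1.
Recurrence: m' = q*a - m,  q' = (d - m'^2)/q,  a' = floor((a_0 + m')/q').
  step 1: m=4, q=6, a=1
  step 2: m=2, q=3, a=2
  step 3: m=4, q=2, a=4
  step 4: m=4, q=3, a=2
  step 5: m=2, q=6, a=1
  step 6: m=4, q=1, a=8
a_6 = 2*a_0 = 8, so the period closes here.
sqrt(22) = [4; 1, 2, 4, 2, 1, 8]
Period length = 6

6


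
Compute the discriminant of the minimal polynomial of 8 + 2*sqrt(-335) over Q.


The element 8 + 2*sqrt(-335) has minimal polynomial:
x^2 - 16*x + 1404
Discriminant = (-16)^2 - 4*(1404)
= 256 - 5616
= -5360

-5360


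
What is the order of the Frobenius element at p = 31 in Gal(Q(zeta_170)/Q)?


The Frobenius at p in Gal(Q(zeta_n)/Q) = (Z/nZ)* is the class of p, so its order is ord_170(31), the smallest k >= 1 with 31^k = 1 mod 170.
n = 170 = 2 * 5 * 17, phi(170) = 64; the order divides phi(n).
Divisors of 64: 1, 2, 4, 8, 16, 32, 64
Repeated squaring mod 170: 31^1 = 31, 31^2 = 111, 31^4 = 81, 31^8 = 101, 31^16 = 1, 31^32 = 1, 31^64 = 1
Test divisors in increasing order:
  k=1: 31^1 = 31 mod 170
  k=2: 31^2 = 111 mod 170
  k=4: 31^4 = 81 mod 170
  k=8: 31^8 = 101 mod 170
  k=16: 31^16 = 1 mod 170  <- first divisor giving 1
Order = 16

16


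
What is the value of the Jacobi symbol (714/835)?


Compute (714/835) via quadratic reciprocity:
  pull out 2: (2/835) = -1  (since 835 mod 8 = 3)
  reciprocity: (357/835) -> +(835/357)
  reduce: (121/357)
  reciprocity: (121/357) -> +(357/121)
  reduce: (115/121)
  reciprocity: (115/121) -> +(121/115)
  reduce: (6/115)
  pull out 2: (2/115) = -1  (since 115 mod 8 = 3)
  reciprocity: (3/115) -> -(115/3)
  reduce: (1/3)
  (1/3) = 1
Product of signs = -1

-1


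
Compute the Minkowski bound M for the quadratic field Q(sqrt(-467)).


d = -467, d mod 4 = 1, so disc(K) = d = -467; |disc(K)| = 467
Imaginary quadratic field, so n = 2, s = r2 = 1, r1 = 0
M = (n!/n^n) * (4/pi)^s * sqrt(|disc(K)|) = (2!/2^2) * (4/pi)^1 * sqrt(467)
= 0.5 * 1.273240 * 21.610183
= 13.7575

13.7575


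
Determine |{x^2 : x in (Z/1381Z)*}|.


For prime p, the number of non-zero quadratic residues is (p-1)/2.
= (1381-1)/2
= 690

690


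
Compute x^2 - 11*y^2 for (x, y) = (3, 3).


x^2 - d*y^2
= 3^2 - 11*3^2
= 9 - 99
= -90

-90


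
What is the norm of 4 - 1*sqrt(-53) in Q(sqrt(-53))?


N(a + b*sqrt(d)) = a^2 - d*b^2
= (4)^2 - (-53)*(-1)^2
= 16 + 53
= 69

69


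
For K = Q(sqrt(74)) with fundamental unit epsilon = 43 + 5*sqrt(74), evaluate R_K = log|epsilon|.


epsilon = 43 + 5*sqrt(74)
= 86.0116
R = ln(86.0116)
= 4.4545

4.4545


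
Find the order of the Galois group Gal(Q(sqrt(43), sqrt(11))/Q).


The 2 square roots of distinct primes are multiplicatively independent over Q,
so [K:Q] = 2^2 and Gal(K/Q) is isomorphic to (Z/2Z)^2.
|Gal| = 2^2 = 4

4


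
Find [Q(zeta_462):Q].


The degree equals Euler's totient phi(462).
462 = 2 * 3 * 7 * 11
phi(462) = 120

120


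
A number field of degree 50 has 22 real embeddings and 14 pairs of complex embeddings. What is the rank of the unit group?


By Dirichlet's unit theorem:
rank = r1 + r2 - 1
= 22 + 14 - 1
= 35

35


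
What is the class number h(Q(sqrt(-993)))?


K = Q(sqrt(-993)). d mod 4 = 3, so D = disc(K) = 4d = -3972
h(K) equals the number of primitive reduced positive-definite forms (a, b, c) = a*x^2 + b*x*y + c*y^2 with b^2 - 4ac = D,
where reduced means |b| <= a <= c, with b >= 0 whenever |b| = a or a = c, and primitive means gcd(a, b, c) = 1.
Reduced forces 3a^2 <= |D| = 3972, so 1 <= a <= 36; b must have the parity of D, and c = (b^2 - D)/(4a) must be an integer >= a.
Enumerate a = 1..36, b in [-a, a]:
  a=1: (1, 0, 993)  [1]
  a=2: (2, 2, 497)  [1]
  a=3: (3, 0, 331)  [1]
  a=4..5: none
  a=6: (6, 6, 167)  [1]
  a=7: (7, -2, 142), (7, 2, 142)  [2]
  a=8..13: none
  a=14: (14, -2, 71), (14, 2, 71)  [2]
  a=15..20: none
  a=21: (21, -12, 49), (21, 12, 49)  [2]
  a=22..28: none
  a=29: (29, -28, 41), (29, 28, 41)  [2]
  a=30..36: none
Total reduced forms: 1 + 1 + 1 + 1 + 2 + 2 + 2 + 2 = 12
h = 12

12


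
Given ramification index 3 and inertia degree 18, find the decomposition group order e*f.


|D_P| = e * f
= 3 * 18
= 54

54


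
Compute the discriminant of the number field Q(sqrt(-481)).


For K = Q(sqrt(d)) with d squarefree: disc(K) = d if d = 1 mod 4, and disc(K) = 4d if d = 2 or 3 mod 4.
Here d = -481, and d mod 4 = 3.
d = 3 mod 4, not 1 (O_K = Z[sqrt(d)]), so disc(K) = 4d = 4 * (-481) = -1924

-1924


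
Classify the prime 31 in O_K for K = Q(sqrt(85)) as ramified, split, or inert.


K = Q(sqrt(85)). Since d mod 4 = 1, disc(K) = 85.
Check p | disc: 85 mod 31 = 23.
p does not divide disc. Compute Legendre symbol (d/p):
23^((31-1)/2) mod 31 = -1
(d/p) = -1, so p is inert: (p) stays prime with e=1, f=2, g=1.
Therefore p is inert.

inert


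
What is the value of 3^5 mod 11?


p = 11 is prime and the exponent is (p-1)/2 = 5, so by Euler's criterion 3^5 = (3/11) = +1 or -1 mod 11.
Compute by square-and-multiply:
  5 = 4 + 1 (binary 101)
  Repeated squaring mod 11: 3^1 = 3, 3^2 = 9, 3^4 = 4
  3^5 = 3^4 * 3^1 = 4 * 3 mod 11
    4 * 3 = 12 = 1 mod 11
  3^5 = 1 mod 11
Result 1: 3 is a quadratic residue mod 11.
3^5 mod 11 = 1

1


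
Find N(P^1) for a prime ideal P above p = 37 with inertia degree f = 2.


N(P^a) = p^(a*f)
= 37^(1*2)
= 37^2
= 1369

1369


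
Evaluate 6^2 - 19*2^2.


x^2 - d*y^2
= 6^2 - 19*2^2
= 36 - 76
= -40

-40


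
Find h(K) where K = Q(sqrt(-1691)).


K = Q(sqrt(-1691)). d mod 4 = 1, so D = disc(K) = d = -1691
h(K) equals the number of primitive reduced positive-definite forms (a, b, c) = a*x^2 + b*x*y + c*y^2 with b^2 - 4ac = D,
where reduced means |b| <= a <= c, with b >= 0 whenever |b| = a or a = c, and primitive means gcd(a, b, c) = 1.
Reduced forces 3a^2 <= |D| = 1691, so 1 <= a <= 23; b must have the parity of D, and c = (b^2 - D)/(4a) must be an integer >= a.
Enumerate a = 1..23, b in [-a, a]:
  a=1: (1, 1, 423)  [1]
  a=2: none
  a=3: (3, -1, 141), (3, 1, 141)  [2]
  a=4: none
  a=5: (5, -3, 85), (5, 3, 85)  [2]
  a=6..8: none
  a=9: (9, -1, 47), (9, 1, 47)  [2]
  a=10: none
  a=11: (11, -5, 39), (11, 5, 39)  [2]
  a=12: none
  a=13: (13, -5, 33), (13, 5, 33)  [2]
  a=14: none
  a=15: (15, -13, 31), (15, -7, 29), (15, 7, 29), (15, 13, 31)  [4]
  a=16: none
  a=17: (17, -3, 25), (17, 3, 25)  [2]
  a=18: none
  a=19: (19, 19, 27)  [1]
  a=20..23: none
Total reduced forms: 1 + 2 + 2 + 2 + 2 + 2 + 4 + 2 + 1 = 18
h = 18

18


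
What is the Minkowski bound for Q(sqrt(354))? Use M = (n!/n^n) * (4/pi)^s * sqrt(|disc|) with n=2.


d = 354, d mod 4 = 2, so disc(K) = 4d = 1416; |disc(K)| = 1416
Real quadratic field, so n = 2, s = r2 = 0, r1 = 2
M = (n!/n^n) * (4/pi)^s * sqrt(|disc(K)|) = (2!/2^2) * (4/pi)^0 * sqrt(1416)
= 0.5 * 1.000000 * 37.629775
= 18.8149

18.8149


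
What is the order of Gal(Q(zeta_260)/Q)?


|Gal(Q(zeta_260)/Q)| = phi(260)
= 96

96


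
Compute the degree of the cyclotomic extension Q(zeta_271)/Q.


The degree equals Euler's totient phi(271).
271 = 271
phi(271) = 270

270


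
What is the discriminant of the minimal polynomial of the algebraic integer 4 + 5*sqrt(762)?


The element 4 + 5*sqrt(762) has minimal polynomial:
x^2 - 8*x - 19034
Discriminant = (-8)^2 - 4*(-19034)
= 64 + 76136
= 76200

76200


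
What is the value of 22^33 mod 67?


p = 67 is prime and the exponent is (p-1)/2 = 33, so by Euler's criterion 22^33 = (22/67) = +1 or -1 mod 67.
Compute by square-and-multiply:
  33 = 32 + 1 (binary 100001)
  Repeated squaring mod 67: 22^1 = 22, 22^2 = 15, 22^4 = 24, 22^8 = 40, 22^16 = 59, 22^32 = 64
  22^33 = 22^32 * 22^1 = 64 * 22 mod 67
    64 * 22 = 1408 = 1 mod 67
  22^33 = 1 mod 67
Result 1: 22 is a quadratic residue mod 67.
22^33 mod 67 = 1

1


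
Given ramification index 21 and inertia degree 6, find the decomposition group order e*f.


|D_P| = e * f
= 21 * 6
= 126

126


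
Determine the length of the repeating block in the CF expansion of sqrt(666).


Run the CF algorithm for sqrt(666).
a_0 = floor(sqrt(666)) = 25; set m_0=0, q_0=1.
Recurrence: m' = q*a - m,  q' = (d - m'^2)/q,  a' = floor((a_0 + m')/q').
  step 1: m=25, q=41, a=1
  step 2: m=16, q=10, a=4
  step 3: m=24, q=9, a=5
  step 4: m=21, q=25, a=1
  step 5: m=4, q=26, a=1
  step 6: m=22, q=7, a=6
  step 7: m=20, q=38, a=1
  step 8: m=18, q=9, a=4
  step 9: m=18, q=38, a=1
  step 10: m=20, q=7, a=6
  step 11: m=22, q=26, a=1
  step 12: m=4, q=25, a=1
  step 13: m=21, q=9, a=5
  step 14: m=24, q=10, a=4
  step 15: m=16, q=41, a=1
  step 16: m=25, q=1, a=50
a_16 = 2*a_0 = 50, so the period closes here.
sqrt(666) = [25; 1, 4, 5, 1, 1, 6, 1, 4, 1, 6, 1, 1, 5, 4, 1, 50]
Period length = 16

16


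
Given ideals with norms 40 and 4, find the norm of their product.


N(IJ) = N(I) * N(J)
= 40 * 4
= 160

160


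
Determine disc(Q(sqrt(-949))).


For K = Q(sqrt(d)) with d squarefree: disc(K) = d if d = 1 mod 4, and disc(K) = 4d if d = 2 or 3 mod 4.
Here d = -949, and d mod 4 = 3.
d = 3 mod 4, not 1 (O_K = Z[sqrt(d)]), so disc(K) = 4d = 4 * (-949) = -3796

-3796


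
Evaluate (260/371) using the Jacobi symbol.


Compute (260/371) via quadratic reciprocity:
  pull out 2: (2/371) = -1  (since 371 mod 8 = 3)
  pull out 2: (2/371) = -1  (since 371 mod 8 = 3)
  reciprocity: (65/371) -> +(371/65)
  reduce: (46/65)
  pull out 2: (2/65) = +1  (since 65 mod 8 = 1)
  reciprocity: (23/65) -> +(65/23)
  reduce: (19/23)
  reciprocity: (19/23) -> -(23/19)
  reduce: (4/19)
  pull out 2: (2/19) = -1  (since 19 mod 8 = 3)
  pull out 2: (2/19) = -1  (since 19 mod 8 = 3)
  (1/19) = 1
Product of signs = -1

-1


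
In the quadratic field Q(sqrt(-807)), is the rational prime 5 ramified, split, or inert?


K = Q(sqrt(-807)). Since d mod 4 = 1, disc(K) = -807.
Check p | disc: -807 mod 5 = 3.
p does not divide disc. Compute Legendre symbol (d/p):
3^((5-1)/2) mod 5 = -1
(d/p) = -1, so p is inert: (p) stays prime with e=1, f=2, g=1.
Therefore p is inert.

inert


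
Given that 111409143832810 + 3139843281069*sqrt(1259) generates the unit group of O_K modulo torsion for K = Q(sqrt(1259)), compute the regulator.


epsilon = 111409143832810 + 3139843281069*sqrt(1259)
= 2.2282e+14
R = ln(2.2282e+14)
= 33.0374

33.0374


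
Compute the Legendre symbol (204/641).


p = 641 is prime, so compute (204/641) with the reciprocity algorithm (Jacobi-symbol steps: pull out 2s via (2/n), flip via reciprocity, reduce):
  pull out 2: (2/641) = +1  (since 641 mod 8 = 1)
  pull out 2: (2/641) = +1  (since 641 mod 8 = 1)
  reciprocity: (51/641) -> +(641/51)
  reduce: (29/51)
  reciprocity: (29/51) -> +(51/29)
  reduce: (22/29)
  pull out 2: (2/29) = -1  (since 29 mod 8 = 5)
  reciprocity: (11/29) -> +(29/11)
  reduce: (7/11)
  reciprocity: (7/11) -> -(11/7)
  reduce: (4/7)
  pull out 2: (2/7) = +1  (since 7 mod 8 = 7)
  pull out 2: (2/7) = +1  (since 7 mod 8 = 7)
  (1/7) = 1
Product of signs = 1
(204/641) = 1

1


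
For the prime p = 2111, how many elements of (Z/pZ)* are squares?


For prime p, the number of non-zero quadratic residues is (p-1)/2.
= (2111-1)/2
= 1055

1055


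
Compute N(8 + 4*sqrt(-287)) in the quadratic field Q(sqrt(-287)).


N(a + b*sqrt(d)) = a^2 - d*b^2
= (8)^2 - (-287)*(4)^2
= 64 + 4592
= 4656

4656


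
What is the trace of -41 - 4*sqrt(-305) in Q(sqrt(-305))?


Tr(a + b*sqrt(d)) = (a + b*sqrt(d)) + (a - b*sqrt(d)) = 2a
= 2 * (-41)
= -82

-82


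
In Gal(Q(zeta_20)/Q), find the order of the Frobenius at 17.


The Frobenius at p in Gal(Q(zeta_n)/Q) = (Z/nZ)* is the class of p, so its order is ord_20(17), the smallest k >= 1 with 17^k = 1 mod 20.
n = 20 = 2^2 * 5, phi(20) = 8; the order divides phi(n).
Divisors of 8: 1, 2, 4, 8
Repeated squaring mod 20: 17^1 = 17, 17^2 = 9, 17^4 = 1, 17^8 = 1
Test divisors in increasing order:
  k=1: 17^1 = 17 mod 20
  k=2: 17^2 = 9 mod 20
  k=4: 17^4 = 1 mod 20  <- first divisor giving 1
Order = 4

4


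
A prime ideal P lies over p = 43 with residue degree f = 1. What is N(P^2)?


N(P^a) = p^(a*f)
= 43^(2*1)
= 43^2
= 1849

1849


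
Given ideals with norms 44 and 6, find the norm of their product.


N(IJ) = N(I) * N(J)
= 44 * 6
= 264

264


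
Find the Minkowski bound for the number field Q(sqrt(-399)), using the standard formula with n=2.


d = -399, d mod 4 = 1, so disc(K) = d = -399; |disc(K)| = 399
Imaginary quadratic field, so n = 2, s = r2 = 1, r1 = 0
M = (n!/n^n) * (4/pi)^s * sqrt(|disc(K)|) = (2!/2^2) * (4/pi)^1 * sqrt(399)
= 0.5 * 1.273240 * 19.974984
= 12.7165

12.7165


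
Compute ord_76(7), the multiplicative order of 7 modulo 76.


We want ord_76(7), the smallest k >= 1 with 7^k = 1 mod 76.
n = 76 = 2^2 * 19, phi(76) = 36; the order divides phi(n).
Divisors of 36: 1, 2, 3, 4, 6, 9, 12, 18, 36
Repeated squaring mod 76: 7^1 = 7, 7^2 = 49, 7^4 = 45, 7^8 = 49, 7^16 = 45, 7^32 = 49
Test divisors in increasing order:
  k=1: 7^1 = 7 mod 76
  k=2: 7^2 = 49 mod 76
  k=3: 7^3 = 49 * 7 = 39 mod 76
  k=4: 7^4 = 45 mod 76
  k=6: 7^6 = 45 * 49 = 1 mod 76  <- first divisor giving 1
Order = 6

6


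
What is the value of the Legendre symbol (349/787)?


p = 787 is prime, so compute (349/787) with the reciprocity algorithm (Jacobi-symbol steps: pull out 2s via (2/n), flip via reciprocity, reduce):
  reciprocity: (349/787) -> +(787/349)
  reduce: (89/349)
  reciprocity: (89/349) -> +(349/89)
  reduce: (82/89)
  pull out 2: (2/89) = +1  (since 89 mod 8 = 1)
  reciprocity: (41/89) -> +(89/41)
  reduce: (7/41)
  reciprocity: (7/41) -> +(41/7)
  reduce: (6/7)
  pull out 2: (2/7) = +1  (since 7 mod 8 = 7)
  reciprocity: (3/7) -> -(7/3)
  reduce: (1/3)
  (1/3) = 1
Product of signs = -1
(349/787) = -1

-1


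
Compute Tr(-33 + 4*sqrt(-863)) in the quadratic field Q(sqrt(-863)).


Tr(a + b*sqrt(d)) = (a + b*sqrt(d)) + (a - b*sqrt(d)) = 2a
= 2 * (-33)
= -66

-66


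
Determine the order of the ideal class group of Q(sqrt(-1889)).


K = Q(sqrt(-1889)). d mod 4 = 3, so D = disc(K) = 4d = -7556
h(K) equals the number of primitive reduced positive-definite forms (a, b, c) = a*x^2 + b*x*y + c*y^2 with b^2 - 4ac = D,
where reduced means |b| <= a <= c, with b >= 0 whenever |b| = a or a = c, and primitive means gcd(a, b, c) = 1.
Reduced forces 3a^2 <= |D| = 7556, so 1 <= a <= 50; b must have the parity of D, and c = (b^2 - D)/(4a) must be an integer >= a.
Enumerate a = 1..50, b in [-a, a]:
  a=1: (1, 0, 1889)  [1]
  a=2: (2, 2, 945)  [1]
  a=3: (3, -2, 630), (3, 2, 630)  [2]
  a=4: none
  a=5: (5, -2, 378), (5, 2, 378)  [2]
  a=6: (6, -2, 315), (6, 2, 315)  [2]
  a=7: (7, -2, 270), (7, 2, 270)  [2]
  a=8: none
  a=9: (9, -2, 210), (9, 2, 210)  [2]
  a=10: (10, -2, 189), (10, 2, 189)  [2]
  a=11: (11, -10, 174), (11, 10, 174)  [2]
  a=12: none
  a=13: (13, -6, 146), (13, 6, 146)  [2]
  a=14: (14, -2, 135), (14, 2, 135)  [2]
  a=15: (15, -8, 127), (15, -2, 126), (15, 2, 126), (15, 8, 127)  [4]
  a=16: none
  a=17: (17, -14, 114), (17, 14, 114)  [2]
  a=18: (18, -2, 105), (18, 2, 105)  [2]
  a=19: (19, -14, 102), (19, 14, 102)  [2]
  a=20: none
  a=21: (21, -16, 93), (21, -2, 90), (21, 2, 90), (21, 16, 93)  [4]
  a=22: (22, -10, 87), (22, 10, 87)  [2]
  a=23..24: none
  a=25: (25, -12, 77), (25, 12, 77)  [2]
  a=26: (26, -6, 73), (26, 6, 73)  [2]
  a=27: (27, -2, 70), (27, 2, 70)  [2]
  a=28: none
  a=29: (29, -10, 66), (29, 10, 66)  [2]
  a=30: (30, -22, 67), (30, -2, 63), (30, 2, 63), (30, 22, 67)  [4]
  a=31: (31, -16, 63), (31, 16, 63)  [2]
  a=32: none
  a=33: (33, -32, 65), (33, -10, 58), (33, 10, 58), (33, 32, 65)  [4]
  a=34: (34, -14, 57), (34, 14, 57)  [2]
  a=35: (35, -12, 55), (35, -2, 54), (35, 2, 54), (35, 12, 55)  [4]
  a=36..37: none
  a=38: (38, -14, 51), (38, 14, 51)  [2]
  a=39: (39, -32, 55), (39, -20, 51), (39, 20, 51), (39, 32, 55)  [4]
  a=40..41: none
  a=42: (42, -26, 49), (42, -2, 45), (42, 2, 45), (42, 26, 49)  [4]
  a=43..44: none
  a=45: (45, -38, 50), (45, 38, 50)  [2]
  a=46..50: none
Total reduced forms: 1 + 1 + 2 + 2 + 2 + 2 + 2 + 2 + 2 + 2 + 2 + 4 + 2 + 2 + 2 + 4 + 2 + 2 + 2 + 2 + 2 + 4 + 2 + 4 + 2 + 4 + 2 + 4 + 4 + 2 = 72
h = 72

72


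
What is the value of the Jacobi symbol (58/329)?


Compute (58/329) via quadratic reciprocity:
  pull out 2: (2/329) = +1  (since 329 mod 8 = 1)
  reciprocity: (29/329) -> +(329/29)
  reduce: (10/29)
  pull out 2: (2/29) = -1  (since 29 mod 8 = 5)
  reciprocity: (5/29) -> +(29/5)
  reduce: (4/5)
  pull out 2: (2/5) = -1  (since 5 mod 8 = 5)
  pull out 2: (2/5) = -1  (since 5 mod 8 = 5)
  (1/5) = 1
Product of signs = -1

-1


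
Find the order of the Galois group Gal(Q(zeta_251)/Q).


|Gal(Q(zeta_251)/Q)| = phi(251)
= 250

250


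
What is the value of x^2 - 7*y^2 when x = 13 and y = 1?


x^2 - d*y^2
= 13^2 - 7*1^2
= 169 - 7
= 162

162


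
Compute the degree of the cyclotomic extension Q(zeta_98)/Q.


The degree equals Euler's totient phi(98).
98 = 2 * 7^2
phi(98) = 42

42


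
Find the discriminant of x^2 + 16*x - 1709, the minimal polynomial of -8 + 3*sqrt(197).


The element -8 + 3*sqrt(197) has minimal polynomial:
x^2 + 16*x - 1709
Discriminant = (16)^2 - 4*(-1709)
= 256 + 6836
= 7092

7092


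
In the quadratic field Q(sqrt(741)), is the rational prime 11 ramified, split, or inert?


K = Q(sqrt(741)). Since d mod 4 = 1, disc(K) = 741.
Check p | disc: 741 mod 11 = 4.
p does not divide disc. Compute Legendre symbol (d/p):
4^((11-1)/2) mod 11 = 1
(d/p) = 1, so p splits: (p) = P*P' with e=1, f=1, g=2.
Therefore p is split.

split


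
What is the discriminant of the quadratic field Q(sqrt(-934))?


For K = Q(sqrt(d)) with d squarefree: disc(K) = d if d = 1 mod 4, and disc(K) = 4d if d = 2 or 3 mod 4.
Here d = -934, and d mod 4 = 2.
d = 2 mod 4, not 1 (O_K = Z[sqrt(d)]), so disc(K) = 4d = 4 * (-934) = -3736

-3736


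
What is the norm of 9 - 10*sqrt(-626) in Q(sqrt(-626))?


N(a + b*sqrt(d)) = a^2 - d*b^2
= (9)^2 - (-626)*(-10)^2
= 81 + 62600
= 62681

62681


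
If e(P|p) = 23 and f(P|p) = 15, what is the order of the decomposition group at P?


|D_P| = e * f
= 23 * 15
= 345

345


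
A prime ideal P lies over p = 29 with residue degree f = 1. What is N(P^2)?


N(P^a) = p^(a*f)
= 29^(2*1)
= 29^2
= 841

841


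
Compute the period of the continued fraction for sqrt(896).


Run the CF algorithm for sqrt(896).
a_0 = floor(sqrt(896)) = 29; set m_0=0, q_0=1.
Recurrence: m' = q*a - m,  q' = (d - m'^2)/q,  a' = floor((a_0 + m')/q').
  step 1: m=29, q=55, a=1
  step 2: m=26, q=4, a=13
  step 3: m=26, q=55, a=1
  step 4: m=29, q=1, a=58
a_4 = 2*a_0 = 58, so the period closes here.
sqrt(896) = [29; 1, 13, 1, 58]
Period length = 4

4


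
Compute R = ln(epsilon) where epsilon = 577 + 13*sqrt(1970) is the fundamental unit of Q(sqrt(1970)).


epsilon = 577 + 13*sqrt(1970)
= 1154.0009
R = ln(1154.0009)
= 7.0510

7.0510


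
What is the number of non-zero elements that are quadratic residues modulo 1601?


For prime p, the number of non-zero quadratic residues is (p-1)/2.
= (1601-1)/2
= 800

800


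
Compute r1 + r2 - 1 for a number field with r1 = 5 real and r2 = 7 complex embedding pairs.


By Dirichlet's unit theorem:
rank = r1 + r2 - 1
= 5 + 7 - 1
= 11

11
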